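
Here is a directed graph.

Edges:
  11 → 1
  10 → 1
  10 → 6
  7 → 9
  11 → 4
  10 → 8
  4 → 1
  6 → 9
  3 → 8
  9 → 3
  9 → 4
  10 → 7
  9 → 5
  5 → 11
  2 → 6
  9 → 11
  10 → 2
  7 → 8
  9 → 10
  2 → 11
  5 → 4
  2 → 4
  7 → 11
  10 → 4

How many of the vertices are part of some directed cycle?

5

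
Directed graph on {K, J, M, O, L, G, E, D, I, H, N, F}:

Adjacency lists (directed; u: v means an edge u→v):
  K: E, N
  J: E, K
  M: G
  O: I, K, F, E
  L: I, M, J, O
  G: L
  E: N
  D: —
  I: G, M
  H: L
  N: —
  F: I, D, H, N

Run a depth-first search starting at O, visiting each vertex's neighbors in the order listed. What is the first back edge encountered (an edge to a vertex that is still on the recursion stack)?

L→I

DFS from O (visiting each vertex's neighbors in the order listed); mark gray on enter, black on exit:
O gray
  I gray
    G gray
      L gray
        L→I: I is gray → back edge
First back edge: L → I.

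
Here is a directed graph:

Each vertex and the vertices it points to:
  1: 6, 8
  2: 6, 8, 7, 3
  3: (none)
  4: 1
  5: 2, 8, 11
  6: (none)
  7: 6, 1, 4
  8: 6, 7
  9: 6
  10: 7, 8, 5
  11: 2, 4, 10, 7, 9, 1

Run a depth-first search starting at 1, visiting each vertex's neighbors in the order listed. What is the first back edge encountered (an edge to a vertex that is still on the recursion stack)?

7→1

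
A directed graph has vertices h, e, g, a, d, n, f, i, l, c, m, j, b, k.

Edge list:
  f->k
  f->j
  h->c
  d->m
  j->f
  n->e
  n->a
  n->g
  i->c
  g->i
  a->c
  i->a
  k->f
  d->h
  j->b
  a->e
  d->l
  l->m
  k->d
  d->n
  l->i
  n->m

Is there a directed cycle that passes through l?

No

l lies on a cycle iff there is a path from l back to itself.
Exploring from l, it never reaches itself; equivalently, its strongly connected component is a singleton.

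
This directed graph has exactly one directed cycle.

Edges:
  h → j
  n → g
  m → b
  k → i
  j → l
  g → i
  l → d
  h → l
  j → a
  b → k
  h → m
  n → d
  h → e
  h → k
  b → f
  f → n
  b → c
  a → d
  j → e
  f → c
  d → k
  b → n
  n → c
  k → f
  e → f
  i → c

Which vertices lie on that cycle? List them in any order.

d, f, k, n

DFS with gray/black marking from n:
n gray
  c gray
  c black
  d gray
    k gray
      f gray
        f→n: n is gray → back edge
Back edge closes the cycle n → d → k → f → n; its vertices are {d, f, k, n}.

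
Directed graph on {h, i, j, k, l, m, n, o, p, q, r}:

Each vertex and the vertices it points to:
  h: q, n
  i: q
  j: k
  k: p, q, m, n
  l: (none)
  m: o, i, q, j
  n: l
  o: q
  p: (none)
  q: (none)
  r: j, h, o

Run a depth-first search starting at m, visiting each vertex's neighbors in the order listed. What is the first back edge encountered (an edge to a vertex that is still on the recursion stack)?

k->m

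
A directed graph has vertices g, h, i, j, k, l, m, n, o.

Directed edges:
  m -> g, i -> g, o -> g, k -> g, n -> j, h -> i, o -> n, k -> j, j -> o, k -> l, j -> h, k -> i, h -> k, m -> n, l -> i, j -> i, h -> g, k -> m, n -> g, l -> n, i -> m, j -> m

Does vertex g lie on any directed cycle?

No

g lies on a cycle iff there is a path from g back to itself.
Exploring from g, it never reaches itself; equivalently, its strongly connected component is a singleton.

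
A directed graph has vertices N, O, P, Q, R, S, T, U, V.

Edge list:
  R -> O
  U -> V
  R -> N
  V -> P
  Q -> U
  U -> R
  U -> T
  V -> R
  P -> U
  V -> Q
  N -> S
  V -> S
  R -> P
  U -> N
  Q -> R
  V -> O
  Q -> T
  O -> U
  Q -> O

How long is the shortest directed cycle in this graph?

For each vertex v, BFS finds the shortest path from v back to v.
The shortest such closed walk is V → P → U → V, length 3.

3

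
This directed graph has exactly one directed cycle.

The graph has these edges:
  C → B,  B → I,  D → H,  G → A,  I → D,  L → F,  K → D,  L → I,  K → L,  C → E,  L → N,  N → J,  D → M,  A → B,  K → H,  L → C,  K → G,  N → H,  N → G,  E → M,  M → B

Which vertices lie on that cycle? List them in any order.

DFS with gray/black marking from I:
I gray
  D gray
    H gray
    H black
    M gray
      B gray
        B→I: I is gray → back edge
Back edge closes the cycle I → D → M → B → I; its vertices are {B, D, I, M}.

B, D, I, M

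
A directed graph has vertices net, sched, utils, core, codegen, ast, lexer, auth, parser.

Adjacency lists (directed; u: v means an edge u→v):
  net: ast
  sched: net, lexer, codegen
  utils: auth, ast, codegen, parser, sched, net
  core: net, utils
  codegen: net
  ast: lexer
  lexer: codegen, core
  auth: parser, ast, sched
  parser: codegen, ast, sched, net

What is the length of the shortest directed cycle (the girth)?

4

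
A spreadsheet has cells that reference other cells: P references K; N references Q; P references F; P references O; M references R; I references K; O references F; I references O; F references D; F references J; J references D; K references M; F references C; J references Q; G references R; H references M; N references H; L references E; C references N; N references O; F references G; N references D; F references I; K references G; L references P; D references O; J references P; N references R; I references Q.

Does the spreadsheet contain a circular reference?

Yes

DFS with white/gray/black marking, starting from L:
L gray
  P gray
    O gray
      F gray
        D gray
          D→O: O is gray → back edge
Back edge found, so a cycle exists: O → F → D → O.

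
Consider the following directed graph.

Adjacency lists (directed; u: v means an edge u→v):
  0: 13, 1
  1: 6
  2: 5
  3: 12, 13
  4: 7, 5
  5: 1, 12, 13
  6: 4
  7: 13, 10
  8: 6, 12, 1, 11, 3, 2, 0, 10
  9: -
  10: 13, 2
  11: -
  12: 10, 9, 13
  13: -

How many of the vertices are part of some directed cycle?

8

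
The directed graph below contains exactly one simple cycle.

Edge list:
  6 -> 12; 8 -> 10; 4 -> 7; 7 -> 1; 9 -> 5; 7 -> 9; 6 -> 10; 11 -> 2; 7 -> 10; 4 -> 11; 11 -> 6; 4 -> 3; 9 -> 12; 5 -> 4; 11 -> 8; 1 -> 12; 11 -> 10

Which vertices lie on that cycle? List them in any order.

4, 5, 7, 9

DFS with gray/black marking from 4:
4 gray
  3 gray
  3 black
  7 gray
    9 gray
      12 gray
      12 black
      5 gray
        5→4: 4 is gray → back edge
Back edge closes the cycle 4 → 7 → 9 → 5 → 4; its vertices are {4, 5, 7, 9}.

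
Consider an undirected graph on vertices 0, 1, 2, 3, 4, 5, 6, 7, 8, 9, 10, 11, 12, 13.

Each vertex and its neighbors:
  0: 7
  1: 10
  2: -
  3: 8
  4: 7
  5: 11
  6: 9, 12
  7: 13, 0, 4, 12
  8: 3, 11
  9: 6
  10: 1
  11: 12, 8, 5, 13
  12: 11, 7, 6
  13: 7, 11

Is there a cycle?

Yes

DFS, tracking each vertex's parent; an edge to a visited non-parent vertex closes a cycle.
Start from 3:
visit 3 (parent –)
  visit 8 (parent 3)
    8–3: parent, skip
    visit 11 (parent 8)
      visit 12 (parent 11)
        12–11: parent, skip
        visit 7 (parent 12)
          visit 13 (parent 7)
            13–7: parent, skip
            13–11: 11 visited and ≠ parent → cycle
Cycle: 11 – 12 – 7 – 13 – 11.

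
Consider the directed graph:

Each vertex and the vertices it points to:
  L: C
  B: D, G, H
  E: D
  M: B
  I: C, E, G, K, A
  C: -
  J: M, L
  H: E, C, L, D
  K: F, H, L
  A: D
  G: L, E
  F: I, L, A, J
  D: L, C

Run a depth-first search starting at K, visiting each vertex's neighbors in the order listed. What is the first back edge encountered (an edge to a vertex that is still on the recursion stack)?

I→K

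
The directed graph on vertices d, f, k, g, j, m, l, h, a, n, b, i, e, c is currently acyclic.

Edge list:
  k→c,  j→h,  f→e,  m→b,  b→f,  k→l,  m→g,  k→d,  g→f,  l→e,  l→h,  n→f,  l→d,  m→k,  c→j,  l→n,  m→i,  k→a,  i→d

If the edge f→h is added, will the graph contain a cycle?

Adding f→h creates a cycle iff h can already reach f.
Explore from h: no path reaches f. The graph stays acyclic.

No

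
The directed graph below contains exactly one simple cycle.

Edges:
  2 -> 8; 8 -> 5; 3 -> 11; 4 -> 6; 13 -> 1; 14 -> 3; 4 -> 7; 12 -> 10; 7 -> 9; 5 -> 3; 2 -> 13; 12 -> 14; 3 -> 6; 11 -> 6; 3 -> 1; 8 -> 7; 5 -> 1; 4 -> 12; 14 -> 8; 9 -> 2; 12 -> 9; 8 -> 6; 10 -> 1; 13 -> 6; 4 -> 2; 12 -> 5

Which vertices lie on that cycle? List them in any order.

2, 7, 8, 9

DFS with gray/black marking from 2:
2 gray
  13 gray
    6 gray
    6 black
    1 gray
    1 black
  13 black
  8 gray
    7 gray
      9 gray
        9→2: 2 is gray → back edge
Back edge closes the cycle 2 → 8 → 7 → 9 → 2; its vertices are {2, 7, 8, 9}.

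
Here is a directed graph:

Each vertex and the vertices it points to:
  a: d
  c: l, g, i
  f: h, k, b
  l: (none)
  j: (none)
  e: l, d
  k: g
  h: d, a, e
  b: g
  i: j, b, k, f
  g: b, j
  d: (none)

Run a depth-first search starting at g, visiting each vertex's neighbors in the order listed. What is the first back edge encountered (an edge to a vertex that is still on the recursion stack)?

DFS from g (visiting each vertex's neighbors in the order listed); mark gray on enter, black on exit:
g gray
  b gray
    b→g: g is gray → back edge
First back edge: b → g.

b->g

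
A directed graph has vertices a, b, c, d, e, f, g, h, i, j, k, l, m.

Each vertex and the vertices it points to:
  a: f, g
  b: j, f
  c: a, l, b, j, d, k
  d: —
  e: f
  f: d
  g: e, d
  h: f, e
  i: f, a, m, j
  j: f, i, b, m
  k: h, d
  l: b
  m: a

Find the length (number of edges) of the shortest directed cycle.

2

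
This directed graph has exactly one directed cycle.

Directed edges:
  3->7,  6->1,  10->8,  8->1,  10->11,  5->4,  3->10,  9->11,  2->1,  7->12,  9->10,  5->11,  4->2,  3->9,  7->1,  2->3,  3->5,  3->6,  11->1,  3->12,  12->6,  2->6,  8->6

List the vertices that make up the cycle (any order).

2, 3, 4, 5

DFS with gray/black marking from 3:
3 gray
  7 gray
    1 gray
    1 black
    12 gray
      6 gray
        6→1: 1 black — skip
      6 black
    12 black
  7 black
  3→6: 6 black — skip
  10 gray
    8 gray
      8→1: 1 black — skip
      8→6: 6 black — skip
    8 black
    11 gray
      11→1: 1 black — skip
    11 black
  10 black
  3→12: 12 black — skip
  9 gray
    9→11: 11 black — skip
    9→10: 10 black — skip
  9 black
  5 gray
    5→11: 11 black — skip
    4 gray
      2 gray
        2→6: 6 black — skip
        2→1: 1 black — skip
        2→3: 3 is gray → back edge
Back edge closes the cycle 3 → 5 → 4 → 2 → 3; its vertices are {2, 3, 4, 5}.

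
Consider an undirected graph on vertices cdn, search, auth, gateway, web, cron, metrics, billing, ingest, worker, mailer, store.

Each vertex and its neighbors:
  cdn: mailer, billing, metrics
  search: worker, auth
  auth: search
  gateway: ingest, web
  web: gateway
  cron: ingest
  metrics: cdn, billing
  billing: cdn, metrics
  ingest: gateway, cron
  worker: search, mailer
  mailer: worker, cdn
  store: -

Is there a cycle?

DFS, tracking each vertex's parent; an edge to a visited non-parent vertex closes a cycle.
Start from search:
visit search (parent –)
  visit worker (parent search)
    worker–search: parent, skip
    visit mailer (parent worker)
      mailer–worker: parent, skip
      visit cdn (parent mailer)
        cdn–mailer: parent, skip
        visit billing (parent cdn)
          billing–cdn: parent, skip
          visit metrics (parent billing)
            metrics–cdn: cdn visited and ≠ parent → cycle
Cycle: cdn – billing – metrics – cdn.

Yes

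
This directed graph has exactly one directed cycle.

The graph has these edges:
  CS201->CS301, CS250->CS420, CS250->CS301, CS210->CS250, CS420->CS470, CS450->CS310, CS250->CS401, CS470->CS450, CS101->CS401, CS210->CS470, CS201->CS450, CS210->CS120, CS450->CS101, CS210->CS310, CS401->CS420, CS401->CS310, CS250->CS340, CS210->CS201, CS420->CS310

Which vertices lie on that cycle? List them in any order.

DFS with gray/black marking from CS470:
CS470 gray
  CS450 gray
    CS310 gray
    CS310 black
    CS101 gray
      CS401 gray
        CS420 gray
          CS420→CS310: CS310 black — skip
          CS420→CS470: CS470 is gray → back edge
Back edge closes the cycle CS470 → CS450 → CS101 → CS401 → CS420 → CS470; its vertices are {CS101, CS401, CS420, CS450, CS470}.

CS101, CS401, CS420, CS450, CS470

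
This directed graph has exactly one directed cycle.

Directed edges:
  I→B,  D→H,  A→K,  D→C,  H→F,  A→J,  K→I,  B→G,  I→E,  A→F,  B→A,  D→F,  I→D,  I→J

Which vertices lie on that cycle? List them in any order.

DFS with gray/black marking from I:
I gray
  D gray
    H gray
      F gray
      F black
    H black
    D→F: F black — skip
    C gray
    C black
  D black
  J gray
  J black
  B gray
    A gray
      K gray
        K→I: I is gray → back edge
Back edge closes the cycle I → B → A → K → I; its vertices are {A, B, I, K}.

A, B, I, K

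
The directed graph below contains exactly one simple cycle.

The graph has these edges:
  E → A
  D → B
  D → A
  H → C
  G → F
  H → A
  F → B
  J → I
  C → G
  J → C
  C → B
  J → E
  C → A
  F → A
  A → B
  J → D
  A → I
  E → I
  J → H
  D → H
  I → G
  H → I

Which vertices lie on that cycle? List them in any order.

DFS with gray/black marking from I:
I gray
  G gray
    F gray
      B gray
      B black
      A gray
        A→B: B black — skip
        A→I: I is gray → back edge
Back edge closes the cycle I → G → F → A → I; its vertices are {A, F, G, I}.

A, F, G, I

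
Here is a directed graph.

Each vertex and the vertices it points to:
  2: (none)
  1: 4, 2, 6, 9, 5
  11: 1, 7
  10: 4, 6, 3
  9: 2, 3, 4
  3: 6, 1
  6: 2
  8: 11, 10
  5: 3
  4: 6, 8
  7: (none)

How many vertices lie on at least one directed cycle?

A vertex is on a directed cycle iff it belongs to a strongly connected component of size ≥ 2 (or has a self-loop).
The vertices on cycles are {1, 3, 4, 5, 8, 9, 10, 11} — 8 in total.

8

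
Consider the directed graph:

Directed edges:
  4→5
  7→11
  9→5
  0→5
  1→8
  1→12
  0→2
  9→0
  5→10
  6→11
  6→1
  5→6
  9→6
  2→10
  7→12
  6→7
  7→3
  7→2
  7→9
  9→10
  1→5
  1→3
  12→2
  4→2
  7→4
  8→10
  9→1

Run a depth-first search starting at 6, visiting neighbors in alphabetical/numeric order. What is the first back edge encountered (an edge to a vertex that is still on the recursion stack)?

5→6

DFS from 6 (visiting neighbors in alphabetical/numeric order); mark gray on enter, black on exit:
6 gray
  1 gray
    3 gray
    3 black
    5 gray
      5→6: 6 is gray → back edge
First back edge: 5 → 6.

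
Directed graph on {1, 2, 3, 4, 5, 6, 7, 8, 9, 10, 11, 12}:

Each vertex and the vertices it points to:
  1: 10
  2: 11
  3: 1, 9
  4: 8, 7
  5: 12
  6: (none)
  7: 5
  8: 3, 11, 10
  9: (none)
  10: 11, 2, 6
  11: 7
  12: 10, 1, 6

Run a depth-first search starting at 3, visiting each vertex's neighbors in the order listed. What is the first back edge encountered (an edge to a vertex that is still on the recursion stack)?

12->10

DFS from 3 (visiting each vertex's neighbors in the order listed); mark gray on enter, black on exit:
3 gray
  1 gray
    10 gray
      11 gray
        7 gray
          5 gray
            12 gray
              12→10: 10 is gray → back edge
First back edge: 12 → 10.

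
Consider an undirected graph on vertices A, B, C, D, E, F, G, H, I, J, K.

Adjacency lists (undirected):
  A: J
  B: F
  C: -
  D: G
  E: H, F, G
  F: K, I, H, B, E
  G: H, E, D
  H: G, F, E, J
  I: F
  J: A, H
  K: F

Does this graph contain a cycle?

Yes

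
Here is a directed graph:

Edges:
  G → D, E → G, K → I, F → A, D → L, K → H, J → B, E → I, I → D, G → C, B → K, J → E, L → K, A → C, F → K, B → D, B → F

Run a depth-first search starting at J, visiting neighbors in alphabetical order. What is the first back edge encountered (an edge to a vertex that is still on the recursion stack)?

I→D

DFS from J (visiting neighbors in alphabetical order); mark gray on enter, black on exit:
J gray
  B gray
    D gray
      L gray
        K gray
          H gray
          H black
          I gray
            I→D: D is gray → back edge
First back edge: I → D.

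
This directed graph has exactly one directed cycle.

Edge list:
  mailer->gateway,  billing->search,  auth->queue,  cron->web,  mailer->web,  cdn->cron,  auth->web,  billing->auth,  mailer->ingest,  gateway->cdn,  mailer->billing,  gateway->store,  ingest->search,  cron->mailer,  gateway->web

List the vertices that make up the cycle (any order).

DFS with gray/black marking from mailer:
mailer gray
  ingest gray
    search gray
    search black
  ingest black
  gateway gray
    store gray
    store black
    cdn gray
      cron gray
        web gray
        web black
        cron→mailer: mailer is gray → back edge
Back edge closes the cycle mailer → gateway → cdn → cron → mailer; its vertices are {cdn, cron, mailer, gateway}.

cdn, cron, mailer, gateway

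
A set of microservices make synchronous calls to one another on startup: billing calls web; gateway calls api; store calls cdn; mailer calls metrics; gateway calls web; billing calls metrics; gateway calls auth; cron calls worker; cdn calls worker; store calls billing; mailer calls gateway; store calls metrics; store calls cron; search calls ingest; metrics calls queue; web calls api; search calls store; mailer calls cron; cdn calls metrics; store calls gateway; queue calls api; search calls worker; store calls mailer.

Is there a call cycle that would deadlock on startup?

DFS with white/gray/black marking, starting from ingest:
ingest gray
ingest black
gateway gray
  web gray
    api gray
    api black
  web black
  auth gray
  auth black
  gateway→api: api black — skip
gateway black
store gray
  cron gray
    worker gray
    worker black
  cron black
  cdn gray
    cdn→worker: worker black — skip
    metrics gray
      queue gray
        queue→api: api black — skip
      queue black
    metrics black
  cdn black
  store→metrics: metrics black — skip
  store→gateway: gateway black — skip
  billing gray
    billing→web: web black — skip
    billing→metrics: metrics black — skip
  billing black
  mailer gray
    mailer→gateway: gateway black — skip
    mailer→cron: cron black — skip
    mailer→metrics: metrics black — skip
  mailer black
store black
search gray
  search→store: store black — skip
  search→worker: worker black — skip
  search→ingest: ingest black — skip
search black
Every edge goes to a white or black vertex — no back edge, so the graph is acyclic.

No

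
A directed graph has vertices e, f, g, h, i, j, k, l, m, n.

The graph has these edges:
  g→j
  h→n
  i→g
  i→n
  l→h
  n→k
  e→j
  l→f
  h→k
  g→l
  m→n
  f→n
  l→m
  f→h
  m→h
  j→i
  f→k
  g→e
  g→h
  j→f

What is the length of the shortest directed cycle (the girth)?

3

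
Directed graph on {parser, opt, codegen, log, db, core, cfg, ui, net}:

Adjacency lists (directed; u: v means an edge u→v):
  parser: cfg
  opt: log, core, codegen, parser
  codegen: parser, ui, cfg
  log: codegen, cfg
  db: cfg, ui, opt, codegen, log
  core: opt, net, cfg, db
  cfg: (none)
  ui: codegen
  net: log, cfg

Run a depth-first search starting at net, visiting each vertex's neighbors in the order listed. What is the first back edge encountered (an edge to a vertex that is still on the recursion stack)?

DFS from net (visiting each vertex's neighbors in the order listed); mark gray on enter, black on exit:
net gray
  log gray
    codegen gray
      parser gray
        cfg gray
        cfg black
      parser black
      ui gray
        ui→codegen: codegen is gray → back edge
First back edge: ui → codegen.

ui->codegen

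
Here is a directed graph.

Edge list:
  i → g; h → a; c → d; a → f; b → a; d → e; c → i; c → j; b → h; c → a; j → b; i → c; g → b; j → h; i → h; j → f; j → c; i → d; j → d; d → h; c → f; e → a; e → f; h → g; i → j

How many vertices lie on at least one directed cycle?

A vertex is on a directed cycle iff it belongs to a strongly connected component of size ≥ 2 (or has a self-loop).
The vertices on cycles are {b, c, g, h, i, j} — 6 in total.

6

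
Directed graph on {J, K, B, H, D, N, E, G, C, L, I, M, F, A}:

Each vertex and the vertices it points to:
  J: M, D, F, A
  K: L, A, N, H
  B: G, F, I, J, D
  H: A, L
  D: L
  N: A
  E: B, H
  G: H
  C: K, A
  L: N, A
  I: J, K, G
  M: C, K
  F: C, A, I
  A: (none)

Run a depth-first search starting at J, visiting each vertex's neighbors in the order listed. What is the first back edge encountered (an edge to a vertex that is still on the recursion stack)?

I→J

DFS from J (visiting each vertex's neighbors in the order listed); mark gray on enter, black on exit:
J gray
  M gray
    C gray
      K gray
        L gray
          N gray
            A gray
            A black
          N black
          L→A: A black — skip
        L black
        K→A: A black — skip
        K→N: N black — skip
        H gray
          H→A: A black — skip
          H→L: L black — skip
        H black
      K black
      C→A: A black — skip
    C black
    M→K: K black — skip
  M black
  D gray
    D→L: L black — skip
  D black
  F gray
    F→C: C black — skip
    F→A: A black — skip
    I gray
      I→J: J is gray → back edge
First back edge: I → J.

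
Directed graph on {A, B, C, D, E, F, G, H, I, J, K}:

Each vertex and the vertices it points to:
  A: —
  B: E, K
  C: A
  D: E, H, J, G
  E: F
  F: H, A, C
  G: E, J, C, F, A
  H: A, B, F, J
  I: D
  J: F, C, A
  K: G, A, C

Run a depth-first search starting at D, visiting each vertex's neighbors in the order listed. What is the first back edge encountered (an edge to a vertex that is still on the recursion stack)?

B→E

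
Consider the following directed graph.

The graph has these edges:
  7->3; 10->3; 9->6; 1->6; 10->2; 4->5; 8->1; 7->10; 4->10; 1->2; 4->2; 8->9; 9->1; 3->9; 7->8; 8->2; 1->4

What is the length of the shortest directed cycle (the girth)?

5

For each vertex v, BFS finds the shortest path from v back to v.
The shortest such closed walk is 9 → 1 → 4 → 10 → 3 → 9, length 5.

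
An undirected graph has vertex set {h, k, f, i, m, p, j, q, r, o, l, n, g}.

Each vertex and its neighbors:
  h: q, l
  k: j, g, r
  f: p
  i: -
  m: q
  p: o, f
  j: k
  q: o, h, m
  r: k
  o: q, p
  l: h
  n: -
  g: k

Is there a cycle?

DFS, tracking each vertex's parent; an edge to a visited non-parent vertex closes a cycle.
Start from i:
visit i (parent –)
visit h (parent –)
  visit q (parent h)
    visit o (parent q)
      o–q: parent, skip
      visit p (parent o)
        p–o: parent, skip
        visit f (parent p)
          f–p: parent, skip
    q–h: parent, skip
    visit m (parent q)
      m–q: parent, skip
  visit l (parent h)
    l–h: parent, skip
visit k (parent –)
  visit j (parent k)
    j–k: parent, skip
  visit g (parent k)
    g–k: parent, skip
  visit r (parent k)
    r–k: parent, skip
visit n (parent –)
No non-parent visited neighbor found — the graph is a forest.

No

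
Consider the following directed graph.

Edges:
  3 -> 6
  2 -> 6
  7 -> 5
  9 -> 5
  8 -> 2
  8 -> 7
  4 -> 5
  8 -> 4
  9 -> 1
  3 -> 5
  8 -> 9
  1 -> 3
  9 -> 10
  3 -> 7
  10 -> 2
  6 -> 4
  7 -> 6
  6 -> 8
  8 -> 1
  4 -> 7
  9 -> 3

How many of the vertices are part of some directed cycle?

9

A vertex is on a directed cycle iff it belongs to a strongly connected component of size ≥ 2 (or has a self-loop).
The vertices on cycles are {1, 2, 3, 4, 6, 7, 8, 9, 10} — 9 in total.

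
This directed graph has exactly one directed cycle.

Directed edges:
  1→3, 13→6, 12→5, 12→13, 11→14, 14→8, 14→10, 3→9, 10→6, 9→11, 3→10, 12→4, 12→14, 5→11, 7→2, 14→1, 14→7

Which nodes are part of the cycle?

DFS with gray/black marking from 14:
14 gray
  1 gray
    3 gray
      10 gray
        6 gray
        6 black
      10 black
      9 gray
        11 gray
          11→14: 14 is gray → back edge
Back edge closes the cycle 14 → 1 → 3 → 9 → 11 → 14; its vertices are {1, 3, 9, 11, 14}.

1, 3, 9, 11, 14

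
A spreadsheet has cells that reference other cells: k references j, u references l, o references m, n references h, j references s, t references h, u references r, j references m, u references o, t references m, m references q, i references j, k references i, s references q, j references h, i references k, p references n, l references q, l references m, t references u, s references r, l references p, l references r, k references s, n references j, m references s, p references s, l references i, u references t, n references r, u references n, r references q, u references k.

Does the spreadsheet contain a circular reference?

Yes

DFS with white/gray/black marking, starting from m:
m gray
  q gray
  q black
  s gray
    s→q: q black — skip
    r gray
      r→q: q black — skip
    r black
  s black
m black
h gray
h black
i gray
  k gray
    k→s: s black — skip
    j gray
      j→h: h black — skip
      j→s: s black — skip
      j→m: m black — skip
    j black
    k→i: i is gray → back edge
Back edge found, so a cycle exists: i → k → i.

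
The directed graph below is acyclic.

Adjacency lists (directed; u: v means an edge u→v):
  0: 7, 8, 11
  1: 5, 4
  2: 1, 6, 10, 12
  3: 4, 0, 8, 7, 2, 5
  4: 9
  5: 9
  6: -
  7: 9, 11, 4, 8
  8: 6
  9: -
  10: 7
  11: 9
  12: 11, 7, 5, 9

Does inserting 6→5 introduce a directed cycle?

No

Adding 6→5 creates a cycle iff 5 can already reach 6.
Explore from 5: no path reaches 6. The graph stays acyclic.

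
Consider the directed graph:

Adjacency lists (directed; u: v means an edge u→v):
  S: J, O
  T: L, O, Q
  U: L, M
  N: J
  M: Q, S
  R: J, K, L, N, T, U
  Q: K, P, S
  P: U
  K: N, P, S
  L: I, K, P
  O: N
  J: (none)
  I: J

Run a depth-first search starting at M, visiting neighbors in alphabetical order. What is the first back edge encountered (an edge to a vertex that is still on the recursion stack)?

DFS from M (visiting neighbors in alphabetical order); mark gray on enter, black on exit:
M gray
  Q gray
    K gray
      N gray
        J gray
        J black
      N black
      P gray
        U gray
          L gray
            I gray
              I→J: J black — skip
            I black
            L→K: K is gray → back edge
First back edge: L → K.

L->K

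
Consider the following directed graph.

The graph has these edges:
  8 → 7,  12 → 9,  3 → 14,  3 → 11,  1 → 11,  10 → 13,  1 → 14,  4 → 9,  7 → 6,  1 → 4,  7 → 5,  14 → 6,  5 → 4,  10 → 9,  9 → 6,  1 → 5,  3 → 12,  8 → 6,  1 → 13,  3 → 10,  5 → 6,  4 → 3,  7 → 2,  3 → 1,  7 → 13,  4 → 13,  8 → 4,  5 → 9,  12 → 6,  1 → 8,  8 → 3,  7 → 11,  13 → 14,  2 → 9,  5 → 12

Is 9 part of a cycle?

9 lies on a cycle iff there is a path from 9 back to itself.
Exploring from 9, it never reaches itself; equivalently, its strongly connected component is a singleton.

No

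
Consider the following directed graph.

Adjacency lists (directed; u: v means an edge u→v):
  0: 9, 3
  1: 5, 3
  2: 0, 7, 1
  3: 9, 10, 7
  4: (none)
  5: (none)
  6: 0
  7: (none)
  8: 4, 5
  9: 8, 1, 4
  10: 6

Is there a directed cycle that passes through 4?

No

4 lies on a cycle iff there is a path from 4 back to itself.
Exploring from 4, it never reaches itself; equivalently, its strongly connected component is a singleton.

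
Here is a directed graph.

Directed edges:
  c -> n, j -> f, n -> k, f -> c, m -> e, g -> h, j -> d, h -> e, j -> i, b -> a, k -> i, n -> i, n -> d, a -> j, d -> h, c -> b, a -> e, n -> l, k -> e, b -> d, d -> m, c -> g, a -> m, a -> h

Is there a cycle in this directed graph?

DFS with white/gray/black marking, starting from h:
h gray
  e gray
  e black
h black
l gray
l black
g gray
  g→h: h black — skip
g black
i gray
i black
c gray
  b gray
    d gray
      d→h: h black — skip
      m gray
        m→e: e black — skip
      m black
    d black
    a gray
      j gray
        j→d: d black — skip
        f gray
          f→c: c is gray → back edge
Back edge found, so a cycle exists: c → b → a → j → f → c.

Yes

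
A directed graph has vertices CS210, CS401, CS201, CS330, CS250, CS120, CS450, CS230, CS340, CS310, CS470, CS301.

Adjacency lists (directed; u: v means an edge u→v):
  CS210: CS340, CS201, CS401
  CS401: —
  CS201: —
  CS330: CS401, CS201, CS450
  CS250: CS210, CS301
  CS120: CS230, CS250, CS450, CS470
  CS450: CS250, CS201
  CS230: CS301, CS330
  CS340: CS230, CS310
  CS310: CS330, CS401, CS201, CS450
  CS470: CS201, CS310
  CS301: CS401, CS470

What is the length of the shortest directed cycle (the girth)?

5

For each vertex v, BFS finds the shortest path from v back to v.
The shortest such closed walk is CS250 → CS210 → CS340 → CS310 → CS450 → CS250, length 5.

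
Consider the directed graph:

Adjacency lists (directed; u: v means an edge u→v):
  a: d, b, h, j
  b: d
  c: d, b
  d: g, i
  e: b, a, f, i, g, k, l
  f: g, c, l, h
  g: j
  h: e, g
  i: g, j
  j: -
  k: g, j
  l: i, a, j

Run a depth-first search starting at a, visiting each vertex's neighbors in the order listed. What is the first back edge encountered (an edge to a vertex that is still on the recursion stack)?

DFS from a (visiting each vertex's neighbors in the order listed); mark gray on enter, black on exit:
a gray
  d gray
    g gray
      j gray
      j black
    g black
    i gray
      i→g: g black — skip
      i→j: j black — skip
    i black
  d black
  b gray
    b→d: d black — skip
  b black
  h gray
    e gray
      e→b: b black — skip
      e→a: a is gray → back edge
First back edge: e → a.

e->a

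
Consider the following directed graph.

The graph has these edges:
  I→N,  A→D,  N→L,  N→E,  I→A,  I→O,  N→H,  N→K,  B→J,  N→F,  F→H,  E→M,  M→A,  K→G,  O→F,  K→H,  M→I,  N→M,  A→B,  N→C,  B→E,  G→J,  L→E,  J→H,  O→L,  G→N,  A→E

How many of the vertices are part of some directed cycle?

A vertex is on a directed cycle iff it belongs to a strongly connected component of size ≥ 2 (or has a self-loop).
The vertices on cycles are {A, B, E, G, I, K, L, M, N, O} — 10 in total.

10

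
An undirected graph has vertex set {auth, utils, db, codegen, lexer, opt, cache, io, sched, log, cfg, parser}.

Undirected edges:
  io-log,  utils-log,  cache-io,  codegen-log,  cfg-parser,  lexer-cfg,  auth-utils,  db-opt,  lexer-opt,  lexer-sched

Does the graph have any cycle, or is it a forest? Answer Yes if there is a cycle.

DFS, tracking each vertex's parent; an edge to a visited non-parent vertex closes a cycle.
Start from auth:
visit auth (parent –)
  visit utils (parent auth)
    utils–auth: parent, skip
    visit log (parent utils)
      visit codegen (parent log)
        codegen–log: parent, skip
      visit io (parent log)
        io–log: parent, skip
        visit cache (parent io)
          cache–io: parent, skip
      log–utils: parent, skip
visit db (parent –)
  visit opt (parent db)
    visit lexer (parent opt)
      lexer–opt: parent, skip
      visit cfg (parent lexer)
        cfg–lexer: parent, skip
        visit parser (parent cfg)
          parser–cfg: parent, skip
      visit sched (parent lexer)
        sched–lexer: parent, skip
    opt–db: parent, skip
No non-parent visited neighbor found — the graph is a forest.

No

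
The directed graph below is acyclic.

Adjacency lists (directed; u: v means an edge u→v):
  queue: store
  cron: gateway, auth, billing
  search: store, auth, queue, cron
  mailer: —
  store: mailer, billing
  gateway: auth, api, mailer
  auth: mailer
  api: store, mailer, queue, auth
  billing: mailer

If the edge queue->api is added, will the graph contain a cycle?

Adding queue→api creates a cycle iff api can already reach queue.
Path from api: api → queue.
So api → … → queue → api is a cycle.

Yes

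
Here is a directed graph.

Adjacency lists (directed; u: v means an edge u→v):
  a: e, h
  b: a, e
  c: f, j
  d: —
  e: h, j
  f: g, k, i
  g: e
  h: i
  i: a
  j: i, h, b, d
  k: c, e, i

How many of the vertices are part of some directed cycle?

A vertex is on a directed cycle iff it belongs to a strongly connected component of size ≥ 2 (or has a self-loop).
The vertices on cycles are {a, b, c, e, f, h, i, j, k} — 9 in total.

9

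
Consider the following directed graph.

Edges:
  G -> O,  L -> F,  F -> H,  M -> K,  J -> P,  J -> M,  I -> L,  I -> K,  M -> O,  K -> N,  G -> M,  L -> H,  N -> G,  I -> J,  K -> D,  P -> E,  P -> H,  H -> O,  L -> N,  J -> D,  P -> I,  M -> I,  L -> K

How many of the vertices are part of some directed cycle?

A vertex is on a directed cycle iff it belongs to a strongly connected component of size ≥ 2 (or has a self-loop).
The vertices on cycles are {G, I, J, K, L, M, N, P} — 8 in total.

8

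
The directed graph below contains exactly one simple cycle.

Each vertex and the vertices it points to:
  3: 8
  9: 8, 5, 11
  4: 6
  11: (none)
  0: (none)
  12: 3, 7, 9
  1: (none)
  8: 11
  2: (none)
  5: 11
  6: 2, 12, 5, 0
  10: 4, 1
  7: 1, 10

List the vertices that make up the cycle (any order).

4, 6, 7, 10, 12

DFS with gray/black marking from 4:
4 gray
  6 gray
    2 gray
    2 black
    12 gray
      3 gray
        8 gray
          11 gray
          11 black
        8 black
      3 black
      7 gray
        1 gray
        1 black
        10 gray
          10→4: 4 is gray → back edge
Back edge closes the cycle 4 → 6 → 12 → 7 → 10 → 4; its vertices are {4, 6, 7, 10, 12}.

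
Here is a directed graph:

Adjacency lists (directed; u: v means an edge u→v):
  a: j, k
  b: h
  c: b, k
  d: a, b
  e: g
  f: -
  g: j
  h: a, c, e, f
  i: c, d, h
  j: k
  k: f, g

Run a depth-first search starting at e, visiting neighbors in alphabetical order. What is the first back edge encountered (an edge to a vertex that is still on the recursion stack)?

k→g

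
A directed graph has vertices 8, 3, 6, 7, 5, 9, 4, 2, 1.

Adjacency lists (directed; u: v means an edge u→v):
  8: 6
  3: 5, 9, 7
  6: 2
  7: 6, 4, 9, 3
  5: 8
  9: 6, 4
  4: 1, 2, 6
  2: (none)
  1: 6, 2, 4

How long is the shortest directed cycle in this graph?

For each vertex v, BFS finds the shortest path from v back to v.
The shortest such closed walk is 7 → 3 → 7, length 2.

2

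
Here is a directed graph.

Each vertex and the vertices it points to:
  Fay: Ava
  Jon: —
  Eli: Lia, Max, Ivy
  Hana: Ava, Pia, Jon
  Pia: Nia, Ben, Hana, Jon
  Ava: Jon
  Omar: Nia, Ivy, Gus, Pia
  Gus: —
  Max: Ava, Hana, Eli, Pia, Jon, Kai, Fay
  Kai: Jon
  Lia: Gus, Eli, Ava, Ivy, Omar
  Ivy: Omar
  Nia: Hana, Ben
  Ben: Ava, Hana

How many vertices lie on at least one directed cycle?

A vertex is on a directed cycle iff it belongs to a strongly connected component of size ≥ 2 (or has a self-loop).
The vertices on cycles are {Ben, Eli, Ivy, Lia, Max, Nia, Pia, Hana, Omar} — 9 in total.

9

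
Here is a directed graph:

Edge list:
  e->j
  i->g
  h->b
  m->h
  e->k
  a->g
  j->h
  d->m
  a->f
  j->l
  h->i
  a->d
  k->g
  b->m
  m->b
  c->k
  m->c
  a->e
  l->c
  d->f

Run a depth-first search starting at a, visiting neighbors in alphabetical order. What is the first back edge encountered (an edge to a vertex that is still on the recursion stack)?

b→m

DFS from a (visiting neighbors in alphabetical order); mark gray on enter, black on exit:
a gray
  d gray
    f gray
    f black
    m gray
      b gray
        b→m: m is gray → back edge
First back edge: b → m.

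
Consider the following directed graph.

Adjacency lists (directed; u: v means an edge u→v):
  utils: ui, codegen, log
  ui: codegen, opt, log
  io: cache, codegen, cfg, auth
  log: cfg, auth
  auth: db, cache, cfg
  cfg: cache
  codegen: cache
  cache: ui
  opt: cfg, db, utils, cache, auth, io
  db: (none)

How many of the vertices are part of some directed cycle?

A vertex is on a directed cycle iff it belongs to a strongly connected component of size ≥ 2 (or has a self-loop).
The vertices on cycles are {io, ui, cfg, log, opt, auth, cache, utils, codegen} — 9 in total.

9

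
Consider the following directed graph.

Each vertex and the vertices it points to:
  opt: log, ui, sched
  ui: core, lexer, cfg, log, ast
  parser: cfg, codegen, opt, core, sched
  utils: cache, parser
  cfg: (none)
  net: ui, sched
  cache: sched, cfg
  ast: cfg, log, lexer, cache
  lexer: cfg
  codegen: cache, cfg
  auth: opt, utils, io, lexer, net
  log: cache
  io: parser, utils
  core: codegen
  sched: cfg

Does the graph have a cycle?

No

DFS with white/gray/black marking, starting from net:
net gray
  ui gray
    core gray
      codegen gray
        cache gray
          sched gray
            cfg gray
            cfg black
          sched black
          cache→cfg: cfg black — skip
        cache black
        codegen→cfg: cfg black — skip
      codegen black
    core black
    lexer gray
      lexer→cfg: cfg black — skip
    lexer black
    ui→cfg: cfg black — skip
    log gray
      log→cache: cache black — skip
    log black
    ast gray
      ast→cfg: cfg black — skip
      ast→log: log black — skip
      ast→lexer: lexer black — skip
      ast→cache: cache black — skip
    ast black
  ui black
  net→sched: sched black — skip
net black
opt gray
  opt→log: log black — skip
  opt→ui: ui black — skip
  opt→sched: sched black — skip
opt black
parser gray
  parser→cfg: cfg black — skip
  parser→codegen: codegen black — skip
  parser→opt: opt black — skip
  parser→core: core black — skip
  parser→sched: sched black — skip
parser black
utils gray
  utils→cache: cache black — skip
  utils→parser: parser black — skip
utils black
auth gray
  auth→opt: opt black — skip
  auth→utils: utils black — skip
  io gray
    io→parser: parser black — skip
    io→utils: utils black — skip
  io black
  auth→lexer: lexer black — skip
  auth→net: net black — skip
auth black
Every edge goes to a white or black vertex — no back edge, so the graph is acyclic.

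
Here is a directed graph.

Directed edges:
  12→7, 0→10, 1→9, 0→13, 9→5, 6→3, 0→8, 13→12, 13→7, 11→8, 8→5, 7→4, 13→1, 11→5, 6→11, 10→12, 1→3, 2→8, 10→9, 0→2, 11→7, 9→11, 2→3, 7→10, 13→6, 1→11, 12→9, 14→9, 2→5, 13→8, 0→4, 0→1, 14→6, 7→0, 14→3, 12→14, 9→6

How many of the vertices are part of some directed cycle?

A vertex is on a directed cycle iff it belongs to a strongly connected component of size ≥ 2 (or has a self-loop).
The vertices on cycles are {0, 1, 6, 7, 9, 10, 11, 12, 13, 14} — 10 in total.

10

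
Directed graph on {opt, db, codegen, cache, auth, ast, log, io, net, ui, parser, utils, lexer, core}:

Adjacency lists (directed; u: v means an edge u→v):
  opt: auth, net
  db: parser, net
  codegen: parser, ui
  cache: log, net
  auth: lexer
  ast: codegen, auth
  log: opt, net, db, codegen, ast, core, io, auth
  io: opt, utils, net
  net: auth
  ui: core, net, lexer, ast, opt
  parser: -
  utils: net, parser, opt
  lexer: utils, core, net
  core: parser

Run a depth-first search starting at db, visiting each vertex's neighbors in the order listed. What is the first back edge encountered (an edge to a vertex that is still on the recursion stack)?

utils→net

DFS from db (visiting each vertex's neighbors in the order listed); mark gray on enter, black on exit:
db gray
  parser gray
  parser black
  net gray
    auth gray
      lexer gray
        utils gray
          utils→net: net is gray → back edge
First back edge: utils → net.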